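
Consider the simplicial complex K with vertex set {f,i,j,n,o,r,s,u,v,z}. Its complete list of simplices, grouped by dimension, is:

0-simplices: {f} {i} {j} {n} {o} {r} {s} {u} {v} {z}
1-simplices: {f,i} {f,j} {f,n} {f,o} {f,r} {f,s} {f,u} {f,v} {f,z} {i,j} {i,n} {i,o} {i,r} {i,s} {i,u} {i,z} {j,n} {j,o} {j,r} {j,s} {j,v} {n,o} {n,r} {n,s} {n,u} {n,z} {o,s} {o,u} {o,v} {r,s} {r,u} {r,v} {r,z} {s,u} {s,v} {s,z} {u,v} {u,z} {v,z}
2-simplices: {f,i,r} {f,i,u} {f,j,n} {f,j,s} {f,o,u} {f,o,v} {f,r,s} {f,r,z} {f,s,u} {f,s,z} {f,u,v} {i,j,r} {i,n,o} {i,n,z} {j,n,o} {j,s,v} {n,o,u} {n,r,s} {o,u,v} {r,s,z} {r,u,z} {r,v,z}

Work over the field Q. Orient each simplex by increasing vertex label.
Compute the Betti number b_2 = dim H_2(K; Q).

n_0=10 n_1=39 n_2=22  [Q]
∂1: piv[fi,fj,fn,fo,fr,fs,fu,fv,fz] rk=9  ker:ij,in,io,ir,is,iu,iz,jn,jo,jr,js,jv,no,nr,ns,nu,nz,os,ou,ov,rs,ru,rv,rz,su,sv,sz,uv,uz,vz
∂2: piv[fir,fiu,fjn,fjs,fou,fov,frs,frz,fsu,fsz,fuv,ijr,ino,inz,jno,jsv,nou,nrs,ruz,rvz] rk=20  ker:ouv,rsz
b_2=(22−20)−0=2

b_2=2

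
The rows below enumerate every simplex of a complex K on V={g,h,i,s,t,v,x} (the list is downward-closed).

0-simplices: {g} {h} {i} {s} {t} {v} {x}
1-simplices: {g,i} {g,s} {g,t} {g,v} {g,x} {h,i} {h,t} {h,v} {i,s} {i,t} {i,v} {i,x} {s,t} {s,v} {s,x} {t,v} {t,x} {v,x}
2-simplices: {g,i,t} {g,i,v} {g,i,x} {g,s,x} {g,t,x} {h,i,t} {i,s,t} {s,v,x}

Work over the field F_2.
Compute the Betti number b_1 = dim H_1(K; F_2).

n_0=7 n_1=18 n_2=8  [Z2]
∂1: piv[gi,gs,gt,gv,gx,hi] rk=6  ker:ht,hv,is,it,iv,ix,st,sv,sx,tv,tx,vx
∂2: piv[git,giv,gix,gsx,gtx,hit,ist,svx] rk=8
b_1=(18−6)−8=4

b_1=4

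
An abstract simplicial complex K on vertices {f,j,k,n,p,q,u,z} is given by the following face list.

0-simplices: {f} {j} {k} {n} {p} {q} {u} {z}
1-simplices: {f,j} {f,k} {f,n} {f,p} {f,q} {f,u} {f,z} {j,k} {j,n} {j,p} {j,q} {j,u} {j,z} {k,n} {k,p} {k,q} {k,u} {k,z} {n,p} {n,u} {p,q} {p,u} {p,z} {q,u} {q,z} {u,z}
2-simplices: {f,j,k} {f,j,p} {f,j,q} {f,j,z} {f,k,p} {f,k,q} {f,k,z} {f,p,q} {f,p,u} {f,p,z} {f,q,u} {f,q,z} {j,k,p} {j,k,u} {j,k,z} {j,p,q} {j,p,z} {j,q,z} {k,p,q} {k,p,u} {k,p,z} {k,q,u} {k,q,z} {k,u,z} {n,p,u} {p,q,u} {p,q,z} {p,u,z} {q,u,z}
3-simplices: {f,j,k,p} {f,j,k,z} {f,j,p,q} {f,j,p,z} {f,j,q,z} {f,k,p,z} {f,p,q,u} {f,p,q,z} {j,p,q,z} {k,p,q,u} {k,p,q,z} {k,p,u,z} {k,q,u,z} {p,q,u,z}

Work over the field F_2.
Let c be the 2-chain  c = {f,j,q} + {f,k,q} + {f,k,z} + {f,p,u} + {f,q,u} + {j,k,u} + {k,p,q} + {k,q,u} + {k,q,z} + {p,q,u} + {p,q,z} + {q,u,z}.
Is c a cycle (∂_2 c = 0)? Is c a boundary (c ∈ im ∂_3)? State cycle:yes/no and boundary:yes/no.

n_0=8 n_1=26 n_2=29 n_3=14  [Z2]
∂1: piv[fj,fk,fn,fp,fq,fu,fz] rk=7  ker:jk,jn,jp,jq,ju,jz,kn,kp,kq,ku,kz,np,nu,pq,pu,pz,qu,qz,uz
∂2: piv[fjk,fjp,fjq,fjz,fkp,fkq,fkz,fpq,fpu,fpz,fqu,fqz,jku,kpu,kuz,npu] rk=16  ker:jkp,jkz,jpq,jpz,jqz,kpq,kpz,kqu,kqz,pqu,pqz,puz,quz
∂3: piv[fjkp,fjkz,fjpq,fjpz,fjqz,fkpz,fpqu,fpqz,kpqu,kpqz,kpuz,kquz] rk=12  ker:jpqz,pquz
∂2c = {f,j} + {f,p} + {f,q} + {f,z} + {j,k} + {j,q} + {j,u} + {k,p} + {p,q} + {p,z} + {q,z} + {u,z}

cycle:no boundary:no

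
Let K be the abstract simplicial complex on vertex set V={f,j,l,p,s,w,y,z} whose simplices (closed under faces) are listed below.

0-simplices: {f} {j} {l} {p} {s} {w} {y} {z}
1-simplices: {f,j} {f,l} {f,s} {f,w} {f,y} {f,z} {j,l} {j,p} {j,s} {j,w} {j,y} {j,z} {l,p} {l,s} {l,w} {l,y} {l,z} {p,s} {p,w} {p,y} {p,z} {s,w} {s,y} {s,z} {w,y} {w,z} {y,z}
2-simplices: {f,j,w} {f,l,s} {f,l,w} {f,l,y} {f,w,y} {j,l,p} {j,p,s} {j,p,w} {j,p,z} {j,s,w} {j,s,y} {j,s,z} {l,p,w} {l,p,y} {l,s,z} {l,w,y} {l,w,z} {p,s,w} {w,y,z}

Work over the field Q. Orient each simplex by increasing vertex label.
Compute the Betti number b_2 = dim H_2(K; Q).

n_0=8 n_1=27 n_2=19  [Q]
∂1: piv[fj,fl,fs,fw,fy,fz,jp] rk=7  ker:jl,js,jw,jy,jz,lp,ls,lw,ly,lz,ps,pw,py,pz,sw,sy,sz,wy,wz,yz
∂2: piv[fjw,fls,flw,fly,fwy,jlp,jps,jpw,jpz,jsw,jsy,jsz,lpw,lpy,lsz,lwz,wyz] rk=17  ker:lwy,psw
b_2=(19−17)−0=2

b_2=2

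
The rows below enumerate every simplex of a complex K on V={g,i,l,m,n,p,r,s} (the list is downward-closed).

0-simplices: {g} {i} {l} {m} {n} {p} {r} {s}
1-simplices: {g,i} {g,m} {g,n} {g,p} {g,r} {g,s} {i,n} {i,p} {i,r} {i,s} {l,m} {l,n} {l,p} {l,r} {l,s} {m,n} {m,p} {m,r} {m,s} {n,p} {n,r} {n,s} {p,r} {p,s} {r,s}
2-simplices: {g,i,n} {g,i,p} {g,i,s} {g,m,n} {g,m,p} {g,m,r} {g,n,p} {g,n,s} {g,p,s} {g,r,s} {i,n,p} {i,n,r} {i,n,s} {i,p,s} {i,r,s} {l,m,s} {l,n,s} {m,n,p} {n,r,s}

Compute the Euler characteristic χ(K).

n_0=8 n_1=25 n_2=19
χ=+8−25+19=2

χ(K)=2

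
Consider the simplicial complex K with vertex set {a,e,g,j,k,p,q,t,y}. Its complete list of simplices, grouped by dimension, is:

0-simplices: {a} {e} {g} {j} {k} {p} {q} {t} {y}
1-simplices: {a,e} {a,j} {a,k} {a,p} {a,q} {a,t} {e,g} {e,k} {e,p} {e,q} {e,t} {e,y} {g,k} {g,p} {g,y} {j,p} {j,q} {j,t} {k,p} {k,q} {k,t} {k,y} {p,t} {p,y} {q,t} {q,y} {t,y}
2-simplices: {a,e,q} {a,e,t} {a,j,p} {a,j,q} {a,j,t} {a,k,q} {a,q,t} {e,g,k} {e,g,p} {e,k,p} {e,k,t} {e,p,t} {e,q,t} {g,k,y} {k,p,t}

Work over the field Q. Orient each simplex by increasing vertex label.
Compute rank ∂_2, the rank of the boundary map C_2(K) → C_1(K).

rank∂_2=13

n_0=9 n_1=27 n_2=15  [Q]
∂1: piv[ae,aj,ak,ap,aq,at,eg,ey] rk=8  ker:ek,ep,eq,et,gk,gp,gy,jp,jq,jt,kp,kq,kt,ky,pt,py,qt,qy,ty
∂2: piv[aeq,aet,ajp,ajq,ajt,akq,aqt,egk,egp,ekp,ekt,ept,gky] rk=13  ker:eqt,kpt
rk∂_2=13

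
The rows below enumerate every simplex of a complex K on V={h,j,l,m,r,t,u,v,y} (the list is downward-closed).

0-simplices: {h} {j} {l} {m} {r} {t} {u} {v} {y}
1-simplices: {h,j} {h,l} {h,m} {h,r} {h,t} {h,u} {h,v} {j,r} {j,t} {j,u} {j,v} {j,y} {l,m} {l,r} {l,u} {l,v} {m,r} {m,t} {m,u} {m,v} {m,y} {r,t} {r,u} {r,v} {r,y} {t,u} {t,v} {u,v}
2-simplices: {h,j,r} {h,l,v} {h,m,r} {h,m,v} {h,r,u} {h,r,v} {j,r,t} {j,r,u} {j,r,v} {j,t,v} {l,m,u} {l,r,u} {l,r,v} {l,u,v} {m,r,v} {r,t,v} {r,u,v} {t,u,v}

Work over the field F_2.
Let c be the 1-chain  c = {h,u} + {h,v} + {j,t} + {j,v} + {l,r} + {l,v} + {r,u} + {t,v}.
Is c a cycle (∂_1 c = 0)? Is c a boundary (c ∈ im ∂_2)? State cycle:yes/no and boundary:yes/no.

cycle:yes boundary:yes

n_0=9 n_1=28 n_2=18  [Z2]
∂1: piv[hj,hl,hm,hr,ht,hu,hv,jy] rk=8  ker:jr,jt,ju,jv,lm,lr,lu,lv,mr,mt,mu,mv,my,rt,ru,rv,ry,tu,tv,uv
∂2: piv[hjr,hlv,hmr,hmv,hru,hrv,jrt,jru,jrv,jtv,lmu,lru,lrv,luv,tuv] rk=15  ker:mrv,rtv,ruv
∂1c = 0
c vs im∂2: reduces to 0 ⇒ boundary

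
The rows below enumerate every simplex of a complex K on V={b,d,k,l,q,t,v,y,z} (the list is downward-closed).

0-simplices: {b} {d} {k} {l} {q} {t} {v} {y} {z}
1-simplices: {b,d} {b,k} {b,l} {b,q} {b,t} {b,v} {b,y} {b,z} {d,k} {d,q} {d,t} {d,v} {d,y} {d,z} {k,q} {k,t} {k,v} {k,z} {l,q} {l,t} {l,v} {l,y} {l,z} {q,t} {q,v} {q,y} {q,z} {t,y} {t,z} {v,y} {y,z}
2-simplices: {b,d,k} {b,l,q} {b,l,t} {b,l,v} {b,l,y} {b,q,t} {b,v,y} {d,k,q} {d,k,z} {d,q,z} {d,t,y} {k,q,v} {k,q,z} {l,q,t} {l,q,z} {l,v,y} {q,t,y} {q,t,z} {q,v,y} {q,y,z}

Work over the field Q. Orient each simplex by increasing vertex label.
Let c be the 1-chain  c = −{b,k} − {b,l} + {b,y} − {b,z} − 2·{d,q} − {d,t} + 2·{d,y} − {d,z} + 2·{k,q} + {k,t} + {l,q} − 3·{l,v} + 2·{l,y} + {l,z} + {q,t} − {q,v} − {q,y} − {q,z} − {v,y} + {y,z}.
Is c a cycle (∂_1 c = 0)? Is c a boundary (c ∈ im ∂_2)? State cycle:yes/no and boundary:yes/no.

n_0=9 n_1=31 n_2=20  [Q]
∂1: piv[bd,bk,bl,bq,bt,bv,by,bz] rk=8  ker:dk,dq,dt,dv,dy,dz,kq,kt,kv,kz,lq,lt,lv,ly,lz,qt,qv,qy,qz,ty,tz,vy,yz
∂2: piv[bdk,blq,blt,blv,bly,bqt,bvy,dkq,dkz,dqz,dty,kqv,lqz,qty,qtz,qvy,qyz] rk=17  ker:kqz,lqt,lvy
∂1c = 2·{b} + 2·{d} − 4·{k} − 2·{l} + 3·{q} + {t} − 3·{v} + 2·{y} − {z}

cycle:no boundary:no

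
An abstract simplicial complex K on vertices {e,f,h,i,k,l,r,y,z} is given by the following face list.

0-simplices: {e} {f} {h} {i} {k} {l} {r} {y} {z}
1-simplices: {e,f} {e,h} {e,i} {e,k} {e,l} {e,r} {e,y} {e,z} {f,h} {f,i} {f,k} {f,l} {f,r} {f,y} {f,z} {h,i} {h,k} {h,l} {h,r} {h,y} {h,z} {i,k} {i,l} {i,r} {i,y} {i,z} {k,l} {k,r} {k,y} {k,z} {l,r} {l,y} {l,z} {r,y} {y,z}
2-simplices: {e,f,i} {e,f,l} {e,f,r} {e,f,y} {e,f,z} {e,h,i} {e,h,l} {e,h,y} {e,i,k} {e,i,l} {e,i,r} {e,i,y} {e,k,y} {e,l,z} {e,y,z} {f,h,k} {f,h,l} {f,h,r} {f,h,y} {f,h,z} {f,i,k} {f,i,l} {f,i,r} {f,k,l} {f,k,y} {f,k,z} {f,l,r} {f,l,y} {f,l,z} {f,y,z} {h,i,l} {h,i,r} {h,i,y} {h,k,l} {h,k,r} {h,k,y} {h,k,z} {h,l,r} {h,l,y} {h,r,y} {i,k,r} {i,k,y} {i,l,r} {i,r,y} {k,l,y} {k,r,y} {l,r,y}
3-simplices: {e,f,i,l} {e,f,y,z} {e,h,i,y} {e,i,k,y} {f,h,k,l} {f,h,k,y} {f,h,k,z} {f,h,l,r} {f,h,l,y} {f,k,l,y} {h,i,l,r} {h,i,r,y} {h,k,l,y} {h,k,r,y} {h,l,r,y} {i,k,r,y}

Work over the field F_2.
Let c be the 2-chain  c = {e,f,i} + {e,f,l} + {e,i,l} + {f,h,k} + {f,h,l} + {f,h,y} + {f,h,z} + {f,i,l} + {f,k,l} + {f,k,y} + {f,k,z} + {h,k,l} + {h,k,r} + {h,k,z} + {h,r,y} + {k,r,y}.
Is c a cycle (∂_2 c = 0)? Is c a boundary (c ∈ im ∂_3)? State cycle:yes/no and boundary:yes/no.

n_0=9 n_1=35 n_2=47 n_3=16  [Z2]
∂1: piv[ef,eh,ei,ek,el,er,ey,ez] rk=8  ker:fh,fi,fk,fl,fr,fy,fz,hi,hk,hl,hr,hy,hz,ik,il,ir,iy,iz,kl,kr,ky,kz,lr,ly,lz,ry,yz
∂2: piv[efi,efl,efr,efy,efz,ehi,ehl,ehy,eik,eil,eir,eiy,eky,elz,eyz,fhk,fhl,fhr,fhz,fik,fkl,fkz,flr,fly,hkr,hry] rk=26  ker:fhy,fil,fir,fky,flz,fyz,hil,hir,hiy,hkl,hky,hkz,hlr,hly,ikr,iky,ilr,iry,kly,kry,lry
∂3: piv[efil,efyz,ehiy,eiky,fhkl,fhky,fhkz,fhlr,fhly,fkly,hilr,hiry,hkry,hlry,ikry] rk=15  ker:hkly
∂2c = 0
c vs im∂3: reduces to 0 ⇒ boundary

cycle:yes boundary:yes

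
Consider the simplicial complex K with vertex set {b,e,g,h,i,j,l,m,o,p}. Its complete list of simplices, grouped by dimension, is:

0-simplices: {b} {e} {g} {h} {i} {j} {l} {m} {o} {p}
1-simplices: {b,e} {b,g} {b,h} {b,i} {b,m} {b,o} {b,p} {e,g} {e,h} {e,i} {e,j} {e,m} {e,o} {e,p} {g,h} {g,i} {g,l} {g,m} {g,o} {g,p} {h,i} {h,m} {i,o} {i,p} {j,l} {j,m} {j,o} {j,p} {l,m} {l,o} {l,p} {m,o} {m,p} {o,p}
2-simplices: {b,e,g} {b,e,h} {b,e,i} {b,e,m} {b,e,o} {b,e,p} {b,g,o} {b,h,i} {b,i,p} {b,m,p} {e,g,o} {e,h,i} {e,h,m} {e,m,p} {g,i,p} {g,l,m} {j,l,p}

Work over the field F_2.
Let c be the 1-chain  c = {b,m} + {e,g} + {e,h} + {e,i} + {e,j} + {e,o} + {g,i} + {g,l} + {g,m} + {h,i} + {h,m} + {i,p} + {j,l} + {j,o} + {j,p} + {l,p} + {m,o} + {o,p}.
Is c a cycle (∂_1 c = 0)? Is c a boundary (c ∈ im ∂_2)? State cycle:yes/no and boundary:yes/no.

cycle:no boundary:no

n_0=10 n_1=34 n_2=17  [Z2]
∂1: piv[be,bg,bh,bi,bm,bo,bp,ej,gl] rk=9  ker:eg,eh,ei,em,eo,ep,gh,gi,gm,go,gp,hi,hm,io,ip,jl,jm,jo,jp,lm,lo,lp,mo,mp,op
∂2: piv[beg,beh,bei,bem,beo,bep,bgo,bhi,bip,bmp,ehm,gip,glm,jlp] rk=14  ker:ego,ehi,emp
∂1c = {b} + {e} + {h} + {l}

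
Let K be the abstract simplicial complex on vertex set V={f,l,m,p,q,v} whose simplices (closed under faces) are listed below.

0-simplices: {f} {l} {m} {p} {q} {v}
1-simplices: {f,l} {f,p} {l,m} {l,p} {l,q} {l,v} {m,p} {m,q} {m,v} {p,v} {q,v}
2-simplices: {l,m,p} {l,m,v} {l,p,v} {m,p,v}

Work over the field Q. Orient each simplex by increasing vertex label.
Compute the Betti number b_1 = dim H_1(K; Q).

b_1=3

n_0=6 n_1=11 n_2=4  [Q]
∂1: piv[fl,fp,lm,lq,lv] rk=5  ker:lp,mp,mq,mv,pv,qv
∂2: piv[lmp,lmv,lpv] rk=3  ker:mpv
b_1=(11−5)−3=3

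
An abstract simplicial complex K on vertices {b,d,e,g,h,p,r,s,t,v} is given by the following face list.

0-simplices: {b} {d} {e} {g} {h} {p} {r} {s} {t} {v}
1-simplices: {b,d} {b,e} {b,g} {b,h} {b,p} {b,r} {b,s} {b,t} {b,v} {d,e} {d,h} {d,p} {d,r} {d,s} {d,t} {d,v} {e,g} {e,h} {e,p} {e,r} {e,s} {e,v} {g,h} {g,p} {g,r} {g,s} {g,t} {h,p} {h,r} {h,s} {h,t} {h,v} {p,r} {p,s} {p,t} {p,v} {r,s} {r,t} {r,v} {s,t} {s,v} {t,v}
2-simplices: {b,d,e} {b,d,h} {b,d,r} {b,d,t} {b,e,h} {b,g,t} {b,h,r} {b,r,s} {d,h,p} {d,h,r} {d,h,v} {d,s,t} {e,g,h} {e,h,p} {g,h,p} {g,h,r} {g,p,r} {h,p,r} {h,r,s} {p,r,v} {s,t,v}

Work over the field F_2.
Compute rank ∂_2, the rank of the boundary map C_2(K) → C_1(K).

n_0=10 n_1=42 n_2=21  [Z2]
∂1: piv[bd,be,bg,bh,bp,br,bs,bt,bv] rk=9  ker:de,dh,dp,dr,ds,dt,dv,eg,eh,ep,er,es,ev,gh,gp,gr,gs,gt,hp,hr,hs,ht,hv,pr,ps,pt,pv,rs,rt,rv,st,sv,tv
∂2: piv[bde,bdh,bdr,bdt,beh,bgt,bhr,brs,dhp,dhv,dst,egh,ehp,ghp,ghr,gpr,hrs,prv,stv] rk=19  ker:dhr,hpr
rk∂_2=19

rank∂_2=19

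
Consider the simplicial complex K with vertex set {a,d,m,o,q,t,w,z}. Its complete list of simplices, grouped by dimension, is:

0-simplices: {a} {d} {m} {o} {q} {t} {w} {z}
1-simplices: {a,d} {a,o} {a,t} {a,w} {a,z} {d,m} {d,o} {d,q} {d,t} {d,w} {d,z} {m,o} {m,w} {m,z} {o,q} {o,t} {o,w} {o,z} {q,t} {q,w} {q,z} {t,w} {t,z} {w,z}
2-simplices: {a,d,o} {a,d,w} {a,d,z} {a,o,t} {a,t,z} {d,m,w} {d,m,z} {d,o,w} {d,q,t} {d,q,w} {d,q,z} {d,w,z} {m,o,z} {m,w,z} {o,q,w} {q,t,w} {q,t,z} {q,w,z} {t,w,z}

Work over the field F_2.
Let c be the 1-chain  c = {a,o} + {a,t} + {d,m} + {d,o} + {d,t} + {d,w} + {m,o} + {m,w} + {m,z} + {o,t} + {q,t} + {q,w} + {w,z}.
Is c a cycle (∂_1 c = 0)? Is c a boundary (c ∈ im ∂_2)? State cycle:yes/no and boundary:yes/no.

cycle:yes boundary:no

n_0=8 n_1=24 n_2=19  [Z2]
∂1: piv[ad,ao,at,aw,az,dm,dq] rk=7  ker:do,dt,dw,dz,mo,mw,mz,oq,ot,ow,oz,qt,qw,qz,tw,tz,wz
∂2: piv[ado,adw,adz,aot,atz,dmw,dmz,dow,dqt,dqw,dqz,dwz,moz,oqw,qtw,qtz] rk=16  ker:mwz,qwz,twz
∂1c = 0
c vs im∂2: residual ≠ 0 ⇒ not boundary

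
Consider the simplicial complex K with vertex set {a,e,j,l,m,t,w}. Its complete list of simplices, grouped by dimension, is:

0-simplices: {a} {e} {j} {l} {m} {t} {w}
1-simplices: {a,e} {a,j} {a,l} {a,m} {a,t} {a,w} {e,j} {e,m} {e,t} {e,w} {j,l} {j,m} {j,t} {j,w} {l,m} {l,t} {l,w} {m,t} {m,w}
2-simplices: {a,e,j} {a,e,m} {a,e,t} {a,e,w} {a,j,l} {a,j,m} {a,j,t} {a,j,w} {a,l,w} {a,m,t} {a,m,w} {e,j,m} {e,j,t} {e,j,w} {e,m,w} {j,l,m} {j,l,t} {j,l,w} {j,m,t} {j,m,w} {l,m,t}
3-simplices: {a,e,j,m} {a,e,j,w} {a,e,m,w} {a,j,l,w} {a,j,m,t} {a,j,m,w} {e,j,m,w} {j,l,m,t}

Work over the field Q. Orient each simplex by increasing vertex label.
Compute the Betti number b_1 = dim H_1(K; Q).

n_0=7 n_1=19 n_2=21 n_3=8  [Q]
∂1: piv[ae,aj,al,am,at,aw] rk=6  ker:ej,em,et,ew,jl,jm,jt,jw,lm,lt,lw,mt,mw
∂2: piv[aej,aem,aet,aew,ajl,ajm,ajt,ajw,alw,amt,amw,jlm,jlt] rk=13  ker:ejm,ejt,ejw,emw,jlw,jmt,jmw,lmt
∂3: piv[aejm,aejw,aemw,ajlw,ajmt,ajmw,jlmt] rk=7  ker:ejmw
b_1=(19−6)−13=0

b_1=0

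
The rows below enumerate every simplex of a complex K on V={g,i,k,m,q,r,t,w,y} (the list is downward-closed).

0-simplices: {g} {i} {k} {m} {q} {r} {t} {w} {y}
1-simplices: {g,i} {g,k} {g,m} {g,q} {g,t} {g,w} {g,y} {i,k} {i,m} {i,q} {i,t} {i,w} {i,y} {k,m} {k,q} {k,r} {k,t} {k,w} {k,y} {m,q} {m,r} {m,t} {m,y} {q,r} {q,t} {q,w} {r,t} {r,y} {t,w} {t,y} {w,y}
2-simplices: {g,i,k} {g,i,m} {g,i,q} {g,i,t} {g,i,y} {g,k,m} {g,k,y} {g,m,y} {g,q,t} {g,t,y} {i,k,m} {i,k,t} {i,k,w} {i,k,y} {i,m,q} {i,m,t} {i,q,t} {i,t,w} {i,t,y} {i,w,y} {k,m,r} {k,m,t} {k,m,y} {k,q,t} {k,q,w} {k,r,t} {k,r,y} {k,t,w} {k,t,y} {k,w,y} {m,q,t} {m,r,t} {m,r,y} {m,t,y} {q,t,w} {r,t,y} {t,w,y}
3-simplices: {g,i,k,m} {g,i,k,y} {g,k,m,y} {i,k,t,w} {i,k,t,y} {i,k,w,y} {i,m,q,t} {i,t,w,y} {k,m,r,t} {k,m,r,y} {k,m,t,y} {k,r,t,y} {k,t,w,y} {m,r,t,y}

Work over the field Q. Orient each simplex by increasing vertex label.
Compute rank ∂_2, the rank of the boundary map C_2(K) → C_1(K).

n_0=9 n_1=31 n_2=37 n_3=14  [Q]
∂1: piv[gi,gk,gm,gq,gt,gw,gy,kr] rk=8  ker:ik,im,iq,it,iw,iy,km,kq,kt,kw,ky,mq,mr,mt,my,qr,qt,qw,rt,ry,tw,ty,wy
∂2: piv[gik,gim,giq,git,giy,gkm,gky,gmy,gqt,gty,ikt,ikw,imq,imt,itw,iwy,kmr,kqt,kqw,krt,kry] rk=21  ker:ikm,iky,iqt,ity,kmt,kmy,ktw,kty,kwy,mqt,mrt,mry,mty,qtw,rty,twy
∂3: piv[gikm,giky,gkmy,iktw,ikty,ikwy,imqt,itwy,kmrt,kmry,kmty,krty] rk=12  ker:ktwy,mrty
rk∂_2=21

rank∂_2=21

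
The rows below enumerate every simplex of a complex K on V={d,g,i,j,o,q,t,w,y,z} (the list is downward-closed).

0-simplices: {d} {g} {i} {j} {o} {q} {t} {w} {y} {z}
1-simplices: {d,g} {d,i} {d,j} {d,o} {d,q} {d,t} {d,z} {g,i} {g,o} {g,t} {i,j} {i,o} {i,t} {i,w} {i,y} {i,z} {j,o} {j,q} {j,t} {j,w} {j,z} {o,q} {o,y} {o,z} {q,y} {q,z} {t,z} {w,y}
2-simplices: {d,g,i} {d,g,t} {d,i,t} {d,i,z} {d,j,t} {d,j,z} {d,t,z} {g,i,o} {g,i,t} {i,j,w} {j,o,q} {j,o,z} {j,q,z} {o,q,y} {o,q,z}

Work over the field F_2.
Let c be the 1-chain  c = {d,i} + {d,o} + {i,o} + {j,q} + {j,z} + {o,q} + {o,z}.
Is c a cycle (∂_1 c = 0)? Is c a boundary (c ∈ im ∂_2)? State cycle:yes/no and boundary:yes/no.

cycle:yes boundary:no

n_0=10 n_1=28 n_2=15  [Z2]
∂1: piv[dg,di,dj,do,dq,dt,dz,iw,iy] rk=9  ker:gi,go,gt,ij,io,it,iz,jo,jq,jt,jw,jz,oq,oy,oz,qy,qz,tz,wy
∂2: piv[dgi,dgt,dit,diz,djt,djz,dtz,gio,ijw,joq,joz,jqz,oqy] rk=13  ker:git,oqz
∂1c = 0
c vs im∂2: residual ≠ 0 ⇒ not boundary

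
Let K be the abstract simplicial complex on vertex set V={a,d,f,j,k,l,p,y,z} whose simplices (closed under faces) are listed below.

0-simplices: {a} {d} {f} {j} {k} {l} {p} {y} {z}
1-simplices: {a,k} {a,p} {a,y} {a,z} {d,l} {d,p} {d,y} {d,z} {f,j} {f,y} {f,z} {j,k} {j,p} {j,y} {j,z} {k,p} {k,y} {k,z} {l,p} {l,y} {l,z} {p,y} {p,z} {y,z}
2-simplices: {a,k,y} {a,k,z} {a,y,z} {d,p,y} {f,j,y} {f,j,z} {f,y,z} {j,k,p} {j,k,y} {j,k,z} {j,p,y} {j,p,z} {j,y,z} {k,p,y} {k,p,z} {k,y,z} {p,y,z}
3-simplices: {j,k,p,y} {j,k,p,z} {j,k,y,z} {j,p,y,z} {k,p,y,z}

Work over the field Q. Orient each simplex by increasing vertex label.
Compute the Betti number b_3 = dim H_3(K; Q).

n_0=9 n_1=24 n_2=17 n_3=5  [Q]
∂1: piv[ak,ap,ay,az,dl,dp,fj,fy] rk=8  ker:dy,dz,fz,jk,jp,jy,jz,kp,ky,kz,lp,ly,lz,py,pz,yz
∂2: piv[aky,akz,ayz,dpy,fjy,fjz,fyz,jkp,jky,jpy,jpz] rk=11  ker:jkz,jyz,kpy,kpz,kyz,pyz
∂3: piv[jkpy,jkpz,jkyz,jpyz] rk=4  ker:kpyz
b_3=(5−4)−0=1

b_3=1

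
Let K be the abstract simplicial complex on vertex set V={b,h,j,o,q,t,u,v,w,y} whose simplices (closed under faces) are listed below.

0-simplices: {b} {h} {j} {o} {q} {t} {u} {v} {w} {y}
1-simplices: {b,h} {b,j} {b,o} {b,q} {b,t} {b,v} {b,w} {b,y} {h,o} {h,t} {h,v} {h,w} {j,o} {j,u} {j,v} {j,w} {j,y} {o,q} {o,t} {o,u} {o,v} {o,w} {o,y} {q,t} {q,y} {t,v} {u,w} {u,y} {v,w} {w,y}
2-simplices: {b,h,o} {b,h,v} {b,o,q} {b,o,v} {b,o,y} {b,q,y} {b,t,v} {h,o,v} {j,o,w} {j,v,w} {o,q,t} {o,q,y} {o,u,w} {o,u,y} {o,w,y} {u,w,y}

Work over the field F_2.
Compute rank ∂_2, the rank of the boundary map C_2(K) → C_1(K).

rank∂_2=13

n_0=10 n_1=30 n_2=16  [Z2]
∂1: piv[bh,bj,bo,bq,bt,bv,bw,by,ju] rk=9  ker:ho,ht,hv,hw,jo,jv,jw,jy,oq,ot,ou,ov,ow,oy,qt,qy,tv,uw,uy,vw,wy
∂2: piv[bho,bhv,boq,bov,boy,bqy,btv,jow,jvw,oqt,ouw,ouy,owy] rk=13  ker:hov,oqy,uwy
rk∂_2=13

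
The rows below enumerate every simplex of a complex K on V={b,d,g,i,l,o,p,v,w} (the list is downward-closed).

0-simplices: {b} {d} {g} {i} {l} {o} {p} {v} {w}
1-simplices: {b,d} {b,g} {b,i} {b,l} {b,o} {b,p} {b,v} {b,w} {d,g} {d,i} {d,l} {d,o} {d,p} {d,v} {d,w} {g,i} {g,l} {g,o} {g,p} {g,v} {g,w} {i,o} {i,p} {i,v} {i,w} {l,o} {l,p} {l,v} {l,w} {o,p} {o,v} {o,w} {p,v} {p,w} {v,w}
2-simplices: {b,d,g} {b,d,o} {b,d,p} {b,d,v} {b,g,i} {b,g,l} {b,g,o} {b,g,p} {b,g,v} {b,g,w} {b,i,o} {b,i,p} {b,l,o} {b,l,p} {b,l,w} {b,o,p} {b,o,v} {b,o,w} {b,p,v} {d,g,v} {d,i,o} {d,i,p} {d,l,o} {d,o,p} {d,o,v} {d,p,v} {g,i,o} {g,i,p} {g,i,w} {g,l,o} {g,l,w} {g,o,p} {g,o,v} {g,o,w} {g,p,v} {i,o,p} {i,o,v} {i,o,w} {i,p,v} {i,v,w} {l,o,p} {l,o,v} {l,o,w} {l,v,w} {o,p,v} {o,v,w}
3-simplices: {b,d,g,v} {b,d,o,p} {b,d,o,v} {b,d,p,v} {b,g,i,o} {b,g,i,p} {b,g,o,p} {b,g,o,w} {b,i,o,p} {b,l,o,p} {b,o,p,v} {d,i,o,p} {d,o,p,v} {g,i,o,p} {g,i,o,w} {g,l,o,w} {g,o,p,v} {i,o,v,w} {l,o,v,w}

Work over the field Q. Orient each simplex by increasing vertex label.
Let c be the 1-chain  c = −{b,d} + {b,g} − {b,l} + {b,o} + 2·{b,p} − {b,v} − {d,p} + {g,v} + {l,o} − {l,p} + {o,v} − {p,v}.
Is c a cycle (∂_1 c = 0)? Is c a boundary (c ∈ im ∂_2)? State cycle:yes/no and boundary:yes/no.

cycle:no boundary:no

n_0=9 n_1=35 n_2=46 n_3=19  [Q]
∂1: piv[bd,bg,bi,bl,bo,bp,bv,bw] rk=8  ker:dg,di,dl,do,dp,dv,dw,gi,gl,go,gp,gv,gw,io,ip,iv,iw,lo,lp,lv,lw,op,ov,ow,pv,pw,vw
∂2: piv[bdg,bdo,bdp,bdv,bgi,bgl,bgo,bgp,bgv,bgw,bio,bip,blo,blp,blw,bop,bov,bow,bpv,dio,dlo,giw,iov,ivw,lov] rk=25  ker:dgv,dip,dop,dov,dpv,gio,gip,glo,glw,gop,gov,gow,gpv,iop,iow,ipv,lop,low,lvw,opv,ovw
∂3: piv[bdgv,bdop,bdov,bdpv,bgio,bgip,bgop,bgow,biop,blop,bopv,diop,giow,glow,gopv,iovw,lovw] rk=17  ker:dopv,giop
∂1c = −{b} − {l} + {o} + {p}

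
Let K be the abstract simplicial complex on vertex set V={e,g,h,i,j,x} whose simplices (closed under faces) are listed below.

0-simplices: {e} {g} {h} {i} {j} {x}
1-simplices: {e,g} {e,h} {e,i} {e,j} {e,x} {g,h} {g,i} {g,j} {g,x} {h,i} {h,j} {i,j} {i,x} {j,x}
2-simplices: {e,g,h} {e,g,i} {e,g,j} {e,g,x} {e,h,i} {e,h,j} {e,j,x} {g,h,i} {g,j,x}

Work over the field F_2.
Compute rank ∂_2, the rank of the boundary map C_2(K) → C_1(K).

n_0=6 n_1=14 n_2=9  [Z2]
∂1: piv[eg,eh,ei,ej,ex] rk=5  ker:gh,gi,gj,gx,hi,hj,ij,ix,jx
∂2: piv[egh,egi,egj,egx,ehi,ehj,ejx] rk=7  ker:ghi,gjx
rk∂_2=7

rank∂_2=7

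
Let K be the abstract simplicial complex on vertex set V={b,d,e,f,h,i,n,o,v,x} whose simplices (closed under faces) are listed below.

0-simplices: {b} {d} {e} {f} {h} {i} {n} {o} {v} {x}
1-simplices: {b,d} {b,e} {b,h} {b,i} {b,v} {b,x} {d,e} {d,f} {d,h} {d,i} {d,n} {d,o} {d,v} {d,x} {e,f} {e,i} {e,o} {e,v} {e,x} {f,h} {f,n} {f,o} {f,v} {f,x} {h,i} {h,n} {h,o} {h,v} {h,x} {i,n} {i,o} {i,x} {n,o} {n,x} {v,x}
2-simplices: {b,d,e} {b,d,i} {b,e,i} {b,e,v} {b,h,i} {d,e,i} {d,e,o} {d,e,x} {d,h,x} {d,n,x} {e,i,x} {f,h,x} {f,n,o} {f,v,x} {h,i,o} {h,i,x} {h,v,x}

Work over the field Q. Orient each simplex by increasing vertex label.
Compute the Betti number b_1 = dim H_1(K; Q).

n_0=10 n_1=35 n_2=17  [Q]
∂1: piv[bd,be,bh,bi,bv,bx,df,dn,do] rk=9  ker:de,dh,di,dv,dx,ef,ei,eo,ev,ex,fh,fn,fo,fv,fx,hi,hn,ho,hv,hx,in,io,ix,no,nx,vx
∂2: piv[bde,bdi,bei,bev,bhi,deo,dex,dhx,dnx,eix,fhx,fno,fvx,hio,hix,hvx] rk=16  ker:dei
b_1=(35−9)−16=10

b_1=10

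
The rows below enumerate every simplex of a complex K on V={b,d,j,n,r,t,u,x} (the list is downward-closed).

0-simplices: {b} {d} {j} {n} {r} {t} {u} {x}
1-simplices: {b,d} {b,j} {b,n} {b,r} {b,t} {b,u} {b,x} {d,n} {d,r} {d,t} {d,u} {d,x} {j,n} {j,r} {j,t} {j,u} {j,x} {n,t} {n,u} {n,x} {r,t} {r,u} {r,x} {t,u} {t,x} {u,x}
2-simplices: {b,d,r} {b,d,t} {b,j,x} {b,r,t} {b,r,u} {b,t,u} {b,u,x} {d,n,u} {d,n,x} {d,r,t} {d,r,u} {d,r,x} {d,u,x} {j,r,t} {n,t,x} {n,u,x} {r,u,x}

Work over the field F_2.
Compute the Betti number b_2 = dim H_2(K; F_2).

b_2=3

n_0=8 n_1=26 n_2=17  [Z2]
∂1: piv[bd,bj,bn,br,bt,bu,bx] rk=7  ker:dn,dr,dt,du,dx,jn,jr,jt,ju,jx,nt,nu,nx,rt,ru,rx,tu,tx,ux
∂2: piv[bdr,bdt,bjx,brt,bru,btu,bux,dnu,dnx,dru,drx,dux,jrt,ntx] rk=14  ker:drt,nux,rux
b_2=(17−14)−0=3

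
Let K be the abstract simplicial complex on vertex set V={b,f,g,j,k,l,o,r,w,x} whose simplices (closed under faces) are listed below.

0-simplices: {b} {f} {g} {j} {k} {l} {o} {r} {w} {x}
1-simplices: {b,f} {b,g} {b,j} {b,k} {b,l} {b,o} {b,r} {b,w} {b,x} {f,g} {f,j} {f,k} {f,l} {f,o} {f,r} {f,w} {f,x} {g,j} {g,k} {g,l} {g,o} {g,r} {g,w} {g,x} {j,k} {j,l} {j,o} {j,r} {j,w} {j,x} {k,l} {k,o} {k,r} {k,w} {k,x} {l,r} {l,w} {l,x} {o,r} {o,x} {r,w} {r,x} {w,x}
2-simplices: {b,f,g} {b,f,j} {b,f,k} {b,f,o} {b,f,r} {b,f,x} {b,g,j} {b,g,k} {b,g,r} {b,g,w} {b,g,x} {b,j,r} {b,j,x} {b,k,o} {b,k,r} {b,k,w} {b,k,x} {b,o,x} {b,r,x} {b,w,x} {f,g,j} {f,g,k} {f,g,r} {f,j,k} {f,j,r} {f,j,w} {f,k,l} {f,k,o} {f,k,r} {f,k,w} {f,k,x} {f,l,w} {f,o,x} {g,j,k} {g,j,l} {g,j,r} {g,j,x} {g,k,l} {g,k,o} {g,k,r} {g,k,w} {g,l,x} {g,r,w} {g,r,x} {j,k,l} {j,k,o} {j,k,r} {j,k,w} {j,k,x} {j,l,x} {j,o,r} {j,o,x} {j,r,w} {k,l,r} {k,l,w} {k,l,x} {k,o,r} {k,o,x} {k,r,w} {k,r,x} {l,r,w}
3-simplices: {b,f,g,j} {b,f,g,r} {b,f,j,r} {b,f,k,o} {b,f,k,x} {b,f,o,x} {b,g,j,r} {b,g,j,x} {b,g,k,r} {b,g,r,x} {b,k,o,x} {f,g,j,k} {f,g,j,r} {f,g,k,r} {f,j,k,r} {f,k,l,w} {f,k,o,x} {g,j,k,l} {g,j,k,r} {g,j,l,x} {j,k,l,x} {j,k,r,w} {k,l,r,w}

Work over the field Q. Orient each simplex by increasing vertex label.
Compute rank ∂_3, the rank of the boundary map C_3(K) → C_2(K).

n_0=10 n_1=43 n_2=61 n_3=23  [Q]
∂1: piv[bf,bg,bj,bk,bl,bo,br,bw,bx] rk=9  ker:fg,fj,fk,fl,fo,fr,fw,fx,gj,gk,gl,go,gr,gw,gx,jk,jl,jo,jr,jw,jx,kl,ko,kr,kw,kx,lr,lw,lx,or,ox,rw,rx,wx
∂2: piv[bfg,bfj,bfk,bfo,bfr,bfx,bgj,bgk,bgr,bgw,bgx,bjr,bjx,bko,bkr,bkw,bkx,box,brx,bwx,fjk,fjw,fkl,fkw,flw,gjl,gkl,gko,glx,grw,jko,jor,klr] rk=33  ker:fgj,fgk,fgr,fjr,fko,fkr,fkx,fox,gjk,gjr,gjx,gkr,gkw,grx,jkl,jkr,jkw,jkx,jlx,jox,jrw,klw,klx,kor,kox,krw,krx,lrw
∂3: piv[bfgj,bfgr,bfjr,bfko,bfkx,bfox,bgjr,bgjx,bgkr,bgrx,bkox,fgjk,fgkr,fjkr,fklw,gjkl,gjlx,jklx,jkrw,klrw] rk=20  ker:fgjr,fkox,gjkr
rk∂_3=20

rank∂_3=20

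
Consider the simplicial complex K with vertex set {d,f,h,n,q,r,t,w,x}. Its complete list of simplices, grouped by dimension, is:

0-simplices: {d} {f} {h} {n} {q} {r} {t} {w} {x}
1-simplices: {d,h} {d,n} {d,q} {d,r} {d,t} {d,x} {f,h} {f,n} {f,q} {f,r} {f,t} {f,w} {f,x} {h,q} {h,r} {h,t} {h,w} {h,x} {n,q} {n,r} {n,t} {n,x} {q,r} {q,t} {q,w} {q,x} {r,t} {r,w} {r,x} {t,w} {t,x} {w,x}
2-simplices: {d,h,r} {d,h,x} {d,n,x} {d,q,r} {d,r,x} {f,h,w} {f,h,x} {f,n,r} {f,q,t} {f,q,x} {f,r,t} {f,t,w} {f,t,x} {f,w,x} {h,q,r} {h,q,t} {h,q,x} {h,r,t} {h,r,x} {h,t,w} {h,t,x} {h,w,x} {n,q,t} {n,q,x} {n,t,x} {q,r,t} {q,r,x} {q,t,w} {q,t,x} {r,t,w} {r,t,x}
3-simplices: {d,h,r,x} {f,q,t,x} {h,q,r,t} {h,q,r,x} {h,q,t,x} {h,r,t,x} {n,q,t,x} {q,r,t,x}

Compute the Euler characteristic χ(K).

χ(K)=0

n_0=9 n_1=32 n_2=31 n_3=8
χ=+9−32+31−8=0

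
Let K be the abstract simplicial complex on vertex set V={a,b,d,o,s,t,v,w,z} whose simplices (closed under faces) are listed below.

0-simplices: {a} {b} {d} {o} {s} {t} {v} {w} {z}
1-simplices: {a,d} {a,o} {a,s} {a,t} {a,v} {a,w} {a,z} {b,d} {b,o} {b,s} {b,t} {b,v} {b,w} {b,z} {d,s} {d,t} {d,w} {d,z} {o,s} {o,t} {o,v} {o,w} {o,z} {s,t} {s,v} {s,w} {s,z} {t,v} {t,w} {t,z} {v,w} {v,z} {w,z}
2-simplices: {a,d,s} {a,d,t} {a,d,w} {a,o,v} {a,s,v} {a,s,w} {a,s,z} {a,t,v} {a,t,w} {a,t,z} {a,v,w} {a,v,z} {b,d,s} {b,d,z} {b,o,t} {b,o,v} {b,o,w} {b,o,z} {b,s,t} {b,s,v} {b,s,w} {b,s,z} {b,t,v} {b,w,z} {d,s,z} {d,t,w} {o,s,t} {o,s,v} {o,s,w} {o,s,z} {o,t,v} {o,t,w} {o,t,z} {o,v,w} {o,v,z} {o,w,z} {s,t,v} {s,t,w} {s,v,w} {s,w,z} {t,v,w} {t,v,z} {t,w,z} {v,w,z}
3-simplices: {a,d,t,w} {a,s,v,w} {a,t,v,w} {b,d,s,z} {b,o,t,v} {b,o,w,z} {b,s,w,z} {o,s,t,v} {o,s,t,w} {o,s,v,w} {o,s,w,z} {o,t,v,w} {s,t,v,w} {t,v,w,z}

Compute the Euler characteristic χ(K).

n_0=9 n_1=33 n_2=44 n_3=14
χ=+9−33+44−14=6

χ(K)=6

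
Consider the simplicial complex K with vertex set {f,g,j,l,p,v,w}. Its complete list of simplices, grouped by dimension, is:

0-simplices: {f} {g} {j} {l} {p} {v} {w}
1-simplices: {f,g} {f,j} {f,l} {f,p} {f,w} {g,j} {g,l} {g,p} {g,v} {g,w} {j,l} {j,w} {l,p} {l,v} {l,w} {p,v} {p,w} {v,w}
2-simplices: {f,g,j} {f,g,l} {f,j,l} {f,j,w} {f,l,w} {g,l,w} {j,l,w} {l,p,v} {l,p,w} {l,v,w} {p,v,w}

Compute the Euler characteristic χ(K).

χ(K)=0

n_0=7 n_1=18 n_2=11
χ=+7−18+11=0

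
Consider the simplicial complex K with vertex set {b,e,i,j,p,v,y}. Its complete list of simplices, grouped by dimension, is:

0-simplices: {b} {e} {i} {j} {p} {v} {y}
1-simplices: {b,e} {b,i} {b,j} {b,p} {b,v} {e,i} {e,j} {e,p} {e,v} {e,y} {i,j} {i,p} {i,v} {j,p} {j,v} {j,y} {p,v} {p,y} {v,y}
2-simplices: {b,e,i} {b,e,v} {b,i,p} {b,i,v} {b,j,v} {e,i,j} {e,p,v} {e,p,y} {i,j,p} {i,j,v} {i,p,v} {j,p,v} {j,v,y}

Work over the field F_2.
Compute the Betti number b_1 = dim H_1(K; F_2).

n_0=7 n_1=19 n_2=13  [Z2]
∂1: piv[be,bi,bj,bp,bv,ey] rk=6  ker:ei,ej,ep,ev,ij,ip,iv,jp,jv,jy,pv,py,vy
∂2: piv[bei,bev,bip,biv,bjv,eij,epv,epy,ijp,ijv,ipv,jvy] rk=12  ker:jpv
b_1=(19−6)−12=1

b_1=1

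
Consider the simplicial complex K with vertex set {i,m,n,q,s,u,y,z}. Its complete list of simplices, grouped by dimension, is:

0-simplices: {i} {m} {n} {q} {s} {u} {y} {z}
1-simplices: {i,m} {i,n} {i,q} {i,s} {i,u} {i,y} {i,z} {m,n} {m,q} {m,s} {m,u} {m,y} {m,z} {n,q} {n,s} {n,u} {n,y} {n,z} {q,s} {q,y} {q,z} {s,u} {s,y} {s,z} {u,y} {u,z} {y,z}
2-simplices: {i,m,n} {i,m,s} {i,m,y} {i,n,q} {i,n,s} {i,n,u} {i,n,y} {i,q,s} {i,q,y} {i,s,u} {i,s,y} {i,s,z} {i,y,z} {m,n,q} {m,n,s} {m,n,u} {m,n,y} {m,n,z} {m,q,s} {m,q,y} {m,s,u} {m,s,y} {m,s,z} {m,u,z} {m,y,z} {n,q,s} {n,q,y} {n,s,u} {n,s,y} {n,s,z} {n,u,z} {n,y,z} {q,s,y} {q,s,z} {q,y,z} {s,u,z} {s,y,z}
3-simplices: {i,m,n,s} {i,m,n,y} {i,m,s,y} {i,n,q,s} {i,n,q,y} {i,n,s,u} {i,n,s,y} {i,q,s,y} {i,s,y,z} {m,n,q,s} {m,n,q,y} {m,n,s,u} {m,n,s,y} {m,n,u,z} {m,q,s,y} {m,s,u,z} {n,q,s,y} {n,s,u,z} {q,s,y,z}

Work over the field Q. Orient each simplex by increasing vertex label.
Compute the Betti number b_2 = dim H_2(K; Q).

b_2=2

n_0=8 n_1=27 n_2=37 n_3=19  [Q]
∂1: piv[im,in,iq,is,iu,iy,iz] rk=7  ker:mn,mq,ms,mu,my,mz,nq,ns,nu,ny,nz,qs,qy,qz,su,sy,sz,uy,uz,yz
∂2: piv[imn,ims,imy,inq,ins,inu,iny,iqs,iqy,isu,isy,isz,iyz,mnq,mnu,mnz,msz,muz,qsz] rk=19  ker:mns,mny,mqs,mqy,msu,msy,myz,nqs,nqy,nsu,nsy,nsz,nuz,nyz,qsy,qyz,suz,syz
∂3: piv[imns,imny,imsy,inqs,inqy,insu,insy,iqsy,isyz,mnqs,mnqy,mnsu,mnuz,msuz,nsuz,qsyz] rk=16  ker:mnsy,mqsy,nqsy
b_2=(37−19)−16=2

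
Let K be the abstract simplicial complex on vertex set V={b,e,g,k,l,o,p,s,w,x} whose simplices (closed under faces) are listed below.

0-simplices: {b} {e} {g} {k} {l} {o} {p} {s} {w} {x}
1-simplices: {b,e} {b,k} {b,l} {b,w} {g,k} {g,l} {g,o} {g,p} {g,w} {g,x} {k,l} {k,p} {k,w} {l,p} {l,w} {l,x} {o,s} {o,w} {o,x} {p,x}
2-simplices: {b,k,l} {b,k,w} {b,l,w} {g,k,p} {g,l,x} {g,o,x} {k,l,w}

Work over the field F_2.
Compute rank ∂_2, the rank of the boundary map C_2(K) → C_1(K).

rank∂_2=6

n_0=10 n_1=20 n_2=7  [Z2]
∂1: piv[be,bk,bl,bw,gk,go,gp,gx,os] rk=9  ker:gl,gw,kl,kp,kw,lp,lw,lx,ow,ox,px
∂2: piv[bkl,bkw,blw,gkp,glx,gox] rk=6  ker:klw
rk∂_2=6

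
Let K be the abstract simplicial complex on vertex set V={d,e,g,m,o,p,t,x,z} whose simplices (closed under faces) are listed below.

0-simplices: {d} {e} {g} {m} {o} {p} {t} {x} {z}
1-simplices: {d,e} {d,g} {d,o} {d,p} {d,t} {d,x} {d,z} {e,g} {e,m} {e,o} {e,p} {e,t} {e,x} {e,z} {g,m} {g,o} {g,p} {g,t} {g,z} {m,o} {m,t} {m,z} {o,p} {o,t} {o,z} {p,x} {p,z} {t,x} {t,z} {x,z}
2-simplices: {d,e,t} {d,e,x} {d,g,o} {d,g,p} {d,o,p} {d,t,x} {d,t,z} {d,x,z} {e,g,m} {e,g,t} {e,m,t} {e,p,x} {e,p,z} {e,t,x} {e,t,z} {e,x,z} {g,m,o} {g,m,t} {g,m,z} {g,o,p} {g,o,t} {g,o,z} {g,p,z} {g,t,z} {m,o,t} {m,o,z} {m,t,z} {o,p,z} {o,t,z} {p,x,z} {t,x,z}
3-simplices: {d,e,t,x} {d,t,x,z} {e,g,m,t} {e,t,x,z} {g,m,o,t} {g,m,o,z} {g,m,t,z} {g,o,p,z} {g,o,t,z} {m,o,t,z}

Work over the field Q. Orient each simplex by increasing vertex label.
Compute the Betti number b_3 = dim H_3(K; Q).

n_0=9 n_1=30 n_2=31 n_3=10  [Q]
∂1: piv[de,dg,do,dp,dt,dx,dz,em] rk=8  ker:eg,eo,ep,et,ex,ez,gm,go,gp,gt,gz,mo,mt,mz,op,ot,oz,px,pz,tx,tz,xz
∂2: piv[det,dex,dgo,dgp,dop,dtx,dtz,dxz,egm,egt,emt,epx,epz,etz,gmo,gmz,got,goz,gpz,gtz] rk=20  ker:etx,exz,gmt,gop,mot,moz,mtz,opz,otz,pxz,txz
∂3: piv[detx,dtxz,egmt,etxz,gmot,gmoz,gmtz,gopz,gotz] rk=9  ker:motz
b_3=(10−9)−0=1

b_3=1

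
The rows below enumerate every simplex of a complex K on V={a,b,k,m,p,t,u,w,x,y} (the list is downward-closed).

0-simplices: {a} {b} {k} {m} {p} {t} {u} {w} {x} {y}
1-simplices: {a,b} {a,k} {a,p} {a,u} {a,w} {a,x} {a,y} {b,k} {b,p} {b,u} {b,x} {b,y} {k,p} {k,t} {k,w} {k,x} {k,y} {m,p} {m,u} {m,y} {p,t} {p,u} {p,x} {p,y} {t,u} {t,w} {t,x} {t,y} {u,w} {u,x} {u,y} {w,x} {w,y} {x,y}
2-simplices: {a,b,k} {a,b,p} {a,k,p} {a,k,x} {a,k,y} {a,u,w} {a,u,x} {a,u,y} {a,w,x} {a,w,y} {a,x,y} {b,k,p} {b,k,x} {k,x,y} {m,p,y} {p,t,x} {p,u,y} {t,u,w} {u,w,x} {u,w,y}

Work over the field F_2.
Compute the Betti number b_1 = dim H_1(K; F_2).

b_1=9

n_0=10 n_1=34 n_2=20  [Z2]
∂1: piv[ab,ak,ap,au,aw,ax,ay,kt,mp] rk=9  ker:bk,bp,bu,bx,by,kp,kw,kx,ky,mu,my,pt,pu,px,py,tu,tw,tx,ty,uw,ux,uy,wx,wy,xy
∂2: piv[abk,abp,akp,akx,aky,auw,aux,auy,awx,awy,axy,bkx,mpy,ptx,puy,tuw] rk=16  ker:bkp,kxy,uwx,uwy
b_1=(34−9)−16=9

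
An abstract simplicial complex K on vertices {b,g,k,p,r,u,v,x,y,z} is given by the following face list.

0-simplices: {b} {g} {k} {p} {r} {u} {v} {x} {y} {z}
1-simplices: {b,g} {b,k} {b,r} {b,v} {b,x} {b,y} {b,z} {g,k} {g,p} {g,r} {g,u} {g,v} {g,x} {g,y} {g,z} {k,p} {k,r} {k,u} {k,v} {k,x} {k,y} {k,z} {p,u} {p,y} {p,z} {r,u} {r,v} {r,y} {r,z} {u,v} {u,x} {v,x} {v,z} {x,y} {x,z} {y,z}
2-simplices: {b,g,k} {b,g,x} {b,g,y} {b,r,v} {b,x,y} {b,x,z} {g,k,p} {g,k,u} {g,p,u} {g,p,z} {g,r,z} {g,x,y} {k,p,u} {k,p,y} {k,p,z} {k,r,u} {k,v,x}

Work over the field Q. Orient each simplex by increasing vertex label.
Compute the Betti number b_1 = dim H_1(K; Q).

b_1=12

n_0=10 n_1=36 n_2=17  [Q]
∂1: piv[bg,bk,br,bv,bx,by,bz,gp,gu] rk=9  ker:gk,gr,gv,gx,gy,gz,kp,kr,ku,kv,kx,ky,kz,pu,py,pz,ru,rv,ry,rz,uv,ux,vx,vz,xy,xz,yz
∂2: piv[bgk,bgx,bgy,brv,bxy,bxz,gkp,gku,gpu,gpz,grz,kpy,kpz,kru,kvx] rk=15  ker:gxy,kpu
b_1=(36−9)−15=12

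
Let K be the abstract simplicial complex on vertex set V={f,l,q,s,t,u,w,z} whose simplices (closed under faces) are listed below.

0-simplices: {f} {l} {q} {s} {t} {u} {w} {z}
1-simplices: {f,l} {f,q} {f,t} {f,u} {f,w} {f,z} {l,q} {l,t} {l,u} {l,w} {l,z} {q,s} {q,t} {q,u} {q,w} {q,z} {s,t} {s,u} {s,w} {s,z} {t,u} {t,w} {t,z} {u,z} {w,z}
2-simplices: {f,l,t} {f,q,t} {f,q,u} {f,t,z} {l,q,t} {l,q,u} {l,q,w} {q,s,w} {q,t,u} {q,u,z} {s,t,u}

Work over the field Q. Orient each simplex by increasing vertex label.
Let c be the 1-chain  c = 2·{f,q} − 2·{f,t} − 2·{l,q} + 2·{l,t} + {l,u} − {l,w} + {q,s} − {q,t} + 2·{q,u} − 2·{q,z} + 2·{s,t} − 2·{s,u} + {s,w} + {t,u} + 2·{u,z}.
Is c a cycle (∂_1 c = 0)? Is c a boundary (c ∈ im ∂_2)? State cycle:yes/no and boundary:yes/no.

cycle:yes boundary:yes

n_0=8 n_1=25 n_2=11  [Q]
∂1: piv[fl,fq,ft,fu,fw,fz,qs] rk=7  ker:lq,lt,lu,lw,lz,qt,qu,qw,qz,st,su,sw,sz,tu,tw,tz,uz,wz
∂2: piv[flt,fqt,fqu,ftz,lqt,lqu,lqw,qsw,qtu,quz,stu] rk=11
∂1c = 0
c vs im∂2: reduces to 0 ⇒ boundary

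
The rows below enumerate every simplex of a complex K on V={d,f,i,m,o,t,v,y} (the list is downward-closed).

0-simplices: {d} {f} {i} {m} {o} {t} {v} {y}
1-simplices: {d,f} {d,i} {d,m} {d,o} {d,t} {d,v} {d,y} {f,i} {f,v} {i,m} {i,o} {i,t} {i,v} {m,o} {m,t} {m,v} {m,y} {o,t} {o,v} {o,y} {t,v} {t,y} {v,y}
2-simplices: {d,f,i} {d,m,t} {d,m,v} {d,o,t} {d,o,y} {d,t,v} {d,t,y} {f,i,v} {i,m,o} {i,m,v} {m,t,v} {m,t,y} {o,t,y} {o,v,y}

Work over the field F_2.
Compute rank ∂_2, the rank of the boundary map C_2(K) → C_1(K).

rank∂_2=12

n_0=8 n_1=23 n_2=14  [Z2]
∂1: piv[df,di,dm,do,dt,dv,dy] rk=7  ker:fi,fv,im,io,it,iv,mo,mt,mv,my,ot,ov,oy,tv,ty,vy
∂2: piv[dfi,dmt,dmv,dot,doy,dtv,dty,fiv,imo,imv,mty,ovy] rk=12  ker:mtv,oty
rk∂_2=12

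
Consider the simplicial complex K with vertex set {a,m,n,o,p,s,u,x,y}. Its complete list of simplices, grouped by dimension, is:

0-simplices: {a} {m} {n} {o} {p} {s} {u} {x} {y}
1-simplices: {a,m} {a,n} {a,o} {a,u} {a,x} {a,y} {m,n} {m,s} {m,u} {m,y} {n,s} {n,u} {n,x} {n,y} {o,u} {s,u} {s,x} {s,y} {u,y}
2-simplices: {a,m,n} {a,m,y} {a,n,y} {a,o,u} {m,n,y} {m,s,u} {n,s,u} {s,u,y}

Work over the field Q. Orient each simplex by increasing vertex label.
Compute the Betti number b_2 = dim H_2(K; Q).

n_0=9 n_1=19 n_2=8  [Q]
∂1: piv[am,an,ao,au,ax,ay,ms] rk=7  ker:mn,mu,my,ns,nu,nx,ny,ou,su,sx,sy,uy
∂2: piv[amn,amy,any,aou,msu,nsu,suy] rk=7  ker:mny
b_2=(8−7)−0=1

b_2=1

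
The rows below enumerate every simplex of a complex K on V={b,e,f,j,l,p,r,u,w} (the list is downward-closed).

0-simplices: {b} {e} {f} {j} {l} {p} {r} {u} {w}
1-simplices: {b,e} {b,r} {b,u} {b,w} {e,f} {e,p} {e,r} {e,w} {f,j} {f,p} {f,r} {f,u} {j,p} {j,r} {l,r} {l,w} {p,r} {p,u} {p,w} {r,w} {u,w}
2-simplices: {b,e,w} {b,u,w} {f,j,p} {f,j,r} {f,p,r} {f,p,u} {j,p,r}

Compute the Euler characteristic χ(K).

n_0=9 n_1=21 n_2=7
χ=+9−21+7=-5

χ(K)=-5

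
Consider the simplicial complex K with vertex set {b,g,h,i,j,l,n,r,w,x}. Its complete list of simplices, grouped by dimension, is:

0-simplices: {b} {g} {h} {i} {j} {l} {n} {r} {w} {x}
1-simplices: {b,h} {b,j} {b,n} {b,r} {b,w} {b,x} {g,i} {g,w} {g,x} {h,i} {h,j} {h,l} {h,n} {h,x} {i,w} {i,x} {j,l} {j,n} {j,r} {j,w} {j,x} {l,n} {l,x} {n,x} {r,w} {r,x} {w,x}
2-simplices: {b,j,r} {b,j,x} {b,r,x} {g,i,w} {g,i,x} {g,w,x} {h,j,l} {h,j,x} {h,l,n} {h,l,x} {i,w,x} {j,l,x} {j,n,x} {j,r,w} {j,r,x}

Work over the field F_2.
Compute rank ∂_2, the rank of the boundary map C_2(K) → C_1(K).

n_0=10 n_1=27 n_2=15  [Z2]
∂1: piv[bh,bj,bn,br,bw,bx,gi,gw,hl] rk=9  ker:gx,hi,hj,hn,hx,iw,ix,jl,jn,jr,jw,jx,ln,lx,nx,rw,rx,wx
∂2: piv[bjr,bjx,brx,giw,gix,gwx,hjl,hjx,hln,hlx,jnx,jrw] rk=12  ker:iwx,jlx,jrx
rk∂_2=12

rank∂_2=12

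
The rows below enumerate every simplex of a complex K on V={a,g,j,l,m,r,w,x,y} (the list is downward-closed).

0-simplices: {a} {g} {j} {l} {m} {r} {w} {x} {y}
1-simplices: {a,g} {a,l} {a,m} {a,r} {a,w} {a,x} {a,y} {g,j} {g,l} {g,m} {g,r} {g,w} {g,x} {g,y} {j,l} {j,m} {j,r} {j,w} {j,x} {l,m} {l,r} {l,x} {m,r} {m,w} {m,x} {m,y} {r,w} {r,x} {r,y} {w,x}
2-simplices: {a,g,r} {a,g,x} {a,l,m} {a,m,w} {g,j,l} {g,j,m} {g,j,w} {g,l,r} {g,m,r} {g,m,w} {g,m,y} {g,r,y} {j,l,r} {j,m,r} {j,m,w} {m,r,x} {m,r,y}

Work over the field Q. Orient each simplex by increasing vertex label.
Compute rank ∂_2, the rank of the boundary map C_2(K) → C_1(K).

n_0=9 n_1=30 n_2=17  [Q]
∂1: piv[ag,al,am,ar,aw,ax,ay,gj] rk=8  ker:gl,gm,gr,gw,gx,gy,jl,jm,jr,jw,jx,lm,lr,lx,mr,mw,mx,my,rw,rx,ry,wx
∂2: piv[agr,agx,alm,amw,gjl,gjm,gjw,glr,gmr,gmw,gmy,gry,jlr,mrx] rk=14  ker:jmr,jmw,mry
rk∂_2=14

rank∂_2=14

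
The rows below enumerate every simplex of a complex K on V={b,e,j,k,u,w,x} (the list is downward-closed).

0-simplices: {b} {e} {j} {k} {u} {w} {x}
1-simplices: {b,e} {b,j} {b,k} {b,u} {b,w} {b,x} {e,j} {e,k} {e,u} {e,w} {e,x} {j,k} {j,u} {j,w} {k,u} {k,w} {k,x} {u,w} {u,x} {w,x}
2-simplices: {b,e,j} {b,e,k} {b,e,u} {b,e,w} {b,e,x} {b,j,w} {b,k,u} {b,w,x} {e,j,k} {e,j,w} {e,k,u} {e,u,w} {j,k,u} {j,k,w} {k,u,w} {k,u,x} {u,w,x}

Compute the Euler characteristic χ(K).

χ(K)=4

n_0=7 n_1=20 n_2=17
χ=+7−20+17=4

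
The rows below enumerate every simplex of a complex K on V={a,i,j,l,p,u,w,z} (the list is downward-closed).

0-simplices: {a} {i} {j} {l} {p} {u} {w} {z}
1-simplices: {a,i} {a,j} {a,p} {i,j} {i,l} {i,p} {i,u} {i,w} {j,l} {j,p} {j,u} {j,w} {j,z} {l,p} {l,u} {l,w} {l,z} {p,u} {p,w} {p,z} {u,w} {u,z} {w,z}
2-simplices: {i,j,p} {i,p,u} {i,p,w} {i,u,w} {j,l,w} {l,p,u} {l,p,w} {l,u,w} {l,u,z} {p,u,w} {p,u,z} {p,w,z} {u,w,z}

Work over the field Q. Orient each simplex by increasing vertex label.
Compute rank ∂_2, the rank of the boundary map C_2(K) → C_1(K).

n_0=8 n_1=23 n_2=13  [Q]
∂1: piv[ai,aj,ap,il,iu,iw,jz] rk=7  ker:ij,ip,jl,jp,ju,jw,lp,lu,lw,lz,pu,pw,pz,uw,uz,wz
∂2: piv[ijp,ipu,ipw,iuw,jlw,lpu,lpw,luz,puz,pwz] rk=10  ker:luw,puw,uwz
rk∂_2=10

rank∂_2=10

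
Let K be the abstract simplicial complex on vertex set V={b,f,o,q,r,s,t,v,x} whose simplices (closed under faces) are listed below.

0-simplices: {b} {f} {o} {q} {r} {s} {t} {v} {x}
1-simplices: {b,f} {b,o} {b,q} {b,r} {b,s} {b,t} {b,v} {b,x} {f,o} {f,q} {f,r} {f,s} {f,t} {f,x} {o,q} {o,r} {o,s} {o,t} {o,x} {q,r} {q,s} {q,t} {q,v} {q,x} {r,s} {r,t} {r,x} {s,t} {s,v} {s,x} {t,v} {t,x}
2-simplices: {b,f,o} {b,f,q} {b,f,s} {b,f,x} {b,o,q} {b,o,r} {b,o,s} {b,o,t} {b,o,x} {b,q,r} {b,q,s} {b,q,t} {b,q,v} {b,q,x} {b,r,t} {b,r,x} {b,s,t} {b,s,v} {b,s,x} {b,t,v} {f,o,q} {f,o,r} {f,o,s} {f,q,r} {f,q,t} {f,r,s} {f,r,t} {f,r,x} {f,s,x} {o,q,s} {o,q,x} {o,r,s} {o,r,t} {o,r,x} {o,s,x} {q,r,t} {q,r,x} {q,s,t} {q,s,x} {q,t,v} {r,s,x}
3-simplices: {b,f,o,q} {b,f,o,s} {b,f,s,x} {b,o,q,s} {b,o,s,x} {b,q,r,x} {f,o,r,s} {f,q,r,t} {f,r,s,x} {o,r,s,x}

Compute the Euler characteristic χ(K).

χ(K)=8

n_0=9 n_1=32 n_2=41 n_3=10
χ=+9−32+41−10=8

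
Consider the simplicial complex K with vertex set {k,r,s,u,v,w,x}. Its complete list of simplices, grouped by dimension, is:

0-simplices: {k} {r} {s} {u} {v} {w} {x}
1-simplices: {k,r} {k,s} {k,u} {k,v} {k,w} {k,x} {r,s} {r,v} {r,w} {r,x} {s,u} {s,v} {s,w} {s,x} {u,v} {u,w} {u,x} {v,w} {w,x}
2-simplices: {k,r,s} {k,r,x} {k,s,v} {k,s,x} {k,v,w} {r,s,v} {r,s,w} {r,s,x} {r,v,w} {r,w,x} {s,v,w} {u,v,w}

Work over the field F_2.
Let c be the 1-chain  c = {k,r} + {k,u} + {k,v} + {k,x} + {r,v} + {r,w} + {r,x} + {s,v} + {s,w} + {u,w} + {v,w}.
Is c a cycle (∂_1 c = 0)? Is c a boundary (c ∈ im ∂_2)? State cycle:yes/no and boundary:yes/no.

n_0=7 n_1=19 n_2=12  [Z2]
∂1: piv[kr,ks,ku,kv,kw,kx] rk=6  ker:rs,rv,rw,rx,su,sv,sw,sx,uv,uw,ux,vw,wx
∂2: piv[krs,krx,ksv,ksx,kvw,rsv,rsw,rvw,rwx,uvw] rk=10  ker:rsx,svw
∂1c = 0
c vs im∂2: residual ≠ 0 ⇒ not boundary

cycle:yes boundary:no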